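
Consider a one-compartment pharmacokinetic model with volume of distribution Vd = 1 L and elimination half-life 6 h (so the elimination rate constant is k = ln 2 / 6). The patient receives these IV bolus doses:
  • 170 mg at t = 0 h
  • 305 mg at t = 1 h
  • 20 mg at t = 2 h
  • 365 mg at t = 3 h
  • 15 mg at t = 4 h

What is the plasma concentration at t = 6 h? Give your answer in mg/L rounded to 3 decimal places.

k = ln 2 / 6 = 0.11552 per h
Dose 1 (170 mg at t=0 h): 170·exp(−0.11552·6) = 85.000 mg/L
Dose 2 (305 mg at t=1 h): 305·exp(−0.11552·5) = 171.175 mg/L
Dose 3 (20 mg at t=2 h): 20·exp(−0.11552·4) = 12.599 mg/L
Dose 4 (365 mg at t=3 h): 365·exp(−0.11552·3) = 258.094 mg/L
Dose 5 (15 mg at t=4 h): 15·exp(−0.11552·2) = 11.906 mg/L
C(6) = 85.000 + 171.175 + 12.599 + 258.094 + 11.906 = 538.774 mg/L

538.774 mg/L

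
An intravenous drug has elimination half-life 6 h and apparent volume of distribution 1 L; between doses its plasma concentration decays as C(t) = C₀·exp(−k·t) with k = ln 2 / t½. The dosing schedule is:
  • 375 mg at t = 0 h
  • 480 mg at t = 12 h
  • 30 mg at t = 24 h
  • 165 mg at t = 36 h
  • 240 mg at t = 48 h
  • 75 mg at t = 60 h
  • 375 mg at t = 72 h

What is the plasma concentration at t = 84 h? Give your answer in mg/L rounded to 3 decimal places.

k = ln 2 / 6 = 0.11552 per h
Dose 1 (375 mg at t=0 h): 375·exp(−0.11552·84) = 0.023 mg/L
Dose 2 (480 mg at t=12 h): 480·exp(−0.11552·72) = 0.117 mg/L
Dose 3 (30 mg at t=24 h): 30·exp(−0.11552·60) = 0.029 mg/L
Dose 4 (165 mg at t=36 h): 165·exp(−0.11552·48) = 0.645 mg/L
Dose 5 (240 mg at t=48 h): 240·exp(−0.11552·36) = 3.750 mg/L
Dose 6 (75 mg at t=60 h): 75·exp(−0.11552·24) = 4.688 mg/L
Dose 7 (375 mg at t=72 h): 375·exp(−0.11552·12) = 93.750 mg/L
C(84) = 0.023 + 0.117 + 0.029 + 0.645 + 3.750 + 4.688 + 93.750 = 103.001 mg/L

103.001 mg/L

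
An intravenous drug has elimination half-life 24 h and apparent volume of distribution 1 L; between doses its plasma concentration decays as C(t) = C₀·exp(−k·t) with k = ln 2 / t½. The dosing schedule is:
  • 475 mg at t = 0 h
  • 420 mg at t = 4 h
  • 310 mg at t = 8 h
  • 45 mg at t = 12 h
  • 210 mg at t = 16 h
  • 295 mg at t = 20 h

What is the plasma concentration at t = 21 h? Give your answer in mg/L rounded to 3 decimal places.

k = ln 2 / 24 = 0.02888 per h
Dose 1 (475 mg at t=0 h): 475·exp(−0.02888·21) = 258.996 mg/L
Dose 2 (420 mg at t=4 h): 420·exp(−0.02888·17) = 257.051 mg/L
Dose 3 (310 mg at t=8 h): 310·exp(−0.02888·13) = 212.963 mg/L
Dose 4 (45 mg at t=12 h): 45·exp(−0.02888·9) = 34.700 mg/L
Dose 5 (210 mg at t=16 h): 210·exp(−0.02888·5) = 181.763 mg/L
Dose 6 (295 mg at t=20 h): 295·exp(−0.02888·1) = 286.602 mg/L
C(21) = 258.996 + 257.051 + 212.963 + 34.700 + 181.763 + 286.602 = 1232.074 mg/L

1232.074 mg/L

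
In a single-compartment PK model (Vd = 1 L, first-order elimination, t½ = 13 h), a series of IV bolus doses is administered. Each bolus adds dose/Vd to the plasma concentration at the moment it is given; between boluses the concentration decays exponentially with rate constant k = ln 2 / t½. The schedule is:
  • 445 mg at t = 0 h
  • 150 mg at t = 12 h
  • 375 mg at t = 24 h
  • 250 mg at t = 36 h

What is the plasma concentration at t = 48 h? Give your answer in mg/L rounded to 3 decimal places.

k = ln 2 / 13 = 0.05332 per h
Dose 1 (445 mg at t=0 h): 445·exp(−0.05332·48) = 34.424 mg/L
Dose 2 (150 mg at t=12 h): 150·exp(−0.05332·36) = 22.002 mg/L
Dose 3 (375 mg at t=24 h): 375·exp(−0.05332·24) = 104.300 mg/L
Dose 4 (250 mg at t=36 h): 250·exp(−0.05332·12) = 131.846 mg/L
C(48) = 34.424 + 22.002 + 104.300 + 131.846 = 292.572 mg/L

292.572 mg/L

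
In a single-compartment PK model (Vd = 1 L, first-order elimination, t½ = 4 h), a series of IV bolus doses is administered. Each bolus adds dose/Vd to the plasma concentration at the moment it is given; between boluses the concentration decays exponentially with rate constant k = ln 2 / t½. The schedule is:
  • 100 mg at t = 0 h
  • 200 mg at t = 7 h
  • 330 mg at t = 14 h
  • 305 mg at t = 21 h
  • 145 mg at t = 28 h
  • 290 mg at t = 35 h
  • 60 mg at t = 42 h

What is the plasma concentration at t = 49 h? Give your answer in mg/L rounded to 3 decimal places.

k = ln 2 / 4 = 0.17329 per h
Dose 1 (100 mg at t=0 h): 100·exp(−0.17329·49) = 0.021 mg/L
Dose 2 (200 mg at t=7 h): 200·exp(−0.17329·42) = 0.138 mg/L
Dose 3 (330 mg at t=14 h): 330·exp(−0.17329·35) = 0.766 mg/L
Dose 4 (305 mg at t=21 h): 305·exp(−0.17329·28) = 2.383 mg/L
Dose 5 (145 mg at t=28 h): 145·exp(−0.17329·21) = 3.810 mg/L
Dose 6 (290 mg at t=35 h): 290·exp(−0.17329·14) = 25.633 mg/L
Dose 7 (60 mg at t=42 h): 60·exp(−0.17329·7) = 17.838 mg/L
C(49) = 0.021 + 0.138 + 0.766 + 2.383 + 3.810 + 25.633 + 17.838 = 50.589 mg/L

50.589 mg/L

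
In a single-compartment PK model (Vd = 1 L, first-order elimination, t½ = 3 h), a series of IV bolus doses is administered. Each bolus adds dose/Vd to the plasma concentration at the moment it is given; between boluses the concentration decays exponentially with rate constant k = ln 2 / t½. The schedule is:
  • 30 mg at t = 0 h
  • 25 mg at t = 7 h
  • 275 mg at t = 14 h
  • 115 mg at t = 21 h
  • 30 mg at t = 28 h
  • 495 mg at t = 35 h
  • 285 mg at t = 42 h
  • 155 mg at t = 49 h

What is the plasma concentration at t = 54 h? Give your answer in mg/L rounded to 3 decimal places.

72.930 mg/L

k = ln 2 / 3 = 0.23105 per h
Dose 1 (30 mg at t=0 h): 30·exp(−0.23105·54) = 0.000 mg/L
Dose 2 (25 mg at t=7 h): 25·exp(−0.23105·47) = 0.000 mg/L
Dose 3 (275 mg at t=14 h): 275·exp(−0.23105·40) = 0.027 mg/L
Dose 4 (115 mg at t=21 h): 115·exp(−0.23105·33) = 0.056 mg/L
Dose 5 (30 mg at t=28 h): 30·exp(−0.23105·26) = 0.074 mg/L
Dose 6 (495 mg at t=35 h): 495·exp(−0.23105·19) = 6.139 mg/L
Dose 7 (285 mg at t=42 h): 285·exp(−0.23105·12) = 17.812 mg/L
Dose 8 (155 mg at t=49 h): 155·exp(−0.23105·5) = 48.822 mg/L
C(54) = 0.000 + 0.000 + 0.027 + 0.056 + 0.074 + 6.139 + 17.812 + 48.822 = 72.930 mg/L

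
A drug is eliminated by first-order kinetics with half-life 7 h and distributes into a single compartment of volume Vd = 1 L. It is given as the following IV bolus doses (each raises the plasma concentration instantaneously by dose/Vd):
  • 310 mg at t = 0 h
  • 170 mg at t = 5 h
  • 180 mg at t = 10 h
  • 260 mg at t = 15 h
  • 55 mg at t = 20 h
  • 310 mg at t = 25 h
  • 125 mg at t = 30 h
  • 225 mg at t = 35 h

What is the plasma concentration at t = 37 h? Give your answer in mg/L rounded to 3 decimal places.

k = ln 2 / 7 = 0.09902 per h
Dose 1 (310 mg at t=0 h): 310·exp(−0.09902·37) = 7.947 mg/L
Dose 2 (170 mg at t=5 h): 170·exp(−0.09902·32) = 7.150 mg/L
Dose 3 (180 mg at t=10 h): 180·exp(−0.09902·27) = 12.421 mg/L
Dose 4 (260 mg at t=15 h): 260·exp(−0.09902·22) = 29.436 mg/L
Dose 5 (55 mg at t=20 h): 55·exp(−0.09902·17) = 10.216 mg/L
Dose 6 (310 mg at t=25 h): 310·exp(−0.09902·12) = 94.474 mg/L
Dose 7 (125 mg at t=30 h): 125·exp(−0.09902·7) = 62.500 mg/L
Dose 8 (225 mg at t=35 h): 225·exp(−0.09902·2) = 184.575 mg/L
C(37) = 7.947 + 7.150 + 12.421 + 29.436 + 10.216 + 94.474 + 62.500 + 184.575 = 408.719 mg/L

408.719 mg/L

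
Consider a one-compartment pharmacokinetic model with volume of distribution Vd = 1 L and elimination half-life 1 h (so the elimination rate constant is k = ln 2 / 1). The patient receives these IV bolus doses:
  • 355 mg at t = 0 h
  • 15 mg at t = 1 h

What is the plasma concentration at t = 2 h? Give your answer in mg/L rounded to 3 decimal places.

96.250 mg/L

k = ln 2 / 1 = 0.69315 per h
Dose 1 (355 mg at t=0 h): 355·exp(−0.69315·2) = 88.750 mg/L
Dose 2 (15 mg at t=1 h): 15·exp(−0.69315·1) = 7.500 mg/L
C(2) = 88.750 + 7.500 = 96.250 mg/L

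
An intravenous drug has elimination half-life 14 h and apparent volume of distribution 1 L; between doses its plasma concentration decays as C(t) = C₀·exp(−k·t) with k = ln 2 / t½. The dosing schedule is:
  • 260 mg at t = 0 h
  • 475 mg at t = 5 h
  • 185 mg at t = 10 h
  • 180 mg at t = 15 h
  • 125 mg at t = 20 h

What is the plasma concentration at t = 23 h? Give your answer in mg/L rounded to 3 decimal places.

604.160 mg/L

k = ln 2 / 14 = 0.04951 per h
Dose 1 (260 mg at t=0 h): 260·exp(−0.04951·23) = 83.258 mg/L
Dose 2 (475 mg at t=5 h): 475·exp(−0.04951·18) = 194.830 mg/L
Dose 3 (185 mg at t=10 h): 185·exp(−0.04951·13) = 97.195 mg/L
Dose 4 (180 mg at t=15 h): 180·exp(−0.04951·8) = 121.131 mg/L
Dose 5 (125 mg at t=20 h): 125·exp(−0.04951·3) = 107.747 mg/L
C(23) = 83.258 + 194.830 + 97.195 + 121.131 + 107.747 = 604.160 mg/L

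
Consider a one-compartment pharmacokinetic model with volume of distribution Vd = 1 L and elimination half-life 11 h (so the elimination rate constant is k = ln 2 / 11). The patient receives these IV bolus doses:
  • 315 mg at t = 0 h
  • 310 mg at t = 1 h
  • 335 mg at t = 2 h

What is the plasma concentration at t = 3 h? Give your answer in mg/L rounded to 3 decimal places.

848.577 mg/L

k = ln 2 / 11 = 0.06301 per h
Dose 1 (315 mg at t=0 h): 315·exp(−0.06301·3) = 260.742 mg/L
Dose 2 (310 mg at t=1 h): 310·exp(−0.06301·2) = 273.293 mg/L
Dose 3 (335 mg at t=2 h): 335·exp(−0.06301·1) = 314.542 mg/L
C(3) = 260.742 + 273.293 + 314.542 = 848.577 mg/L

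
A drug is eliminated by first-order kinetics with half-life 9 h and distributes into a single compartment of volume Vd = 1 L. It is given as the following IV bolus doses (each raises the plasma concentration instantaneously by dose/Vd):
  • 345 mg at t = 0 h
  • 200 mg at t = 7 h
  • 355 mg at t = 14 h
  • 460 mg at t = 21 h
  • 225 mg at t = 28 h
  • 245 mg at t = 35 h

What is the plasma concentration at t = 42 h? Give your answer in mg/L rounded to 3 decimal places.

k = ln 2 / 9 = 0.07702 per h
Dose 1 (345 mg at t=0 h): 345·exp(−0.07702·42) = 13.584 mg/L
Dose 2 (200 mg at t=7 h): 200·exp(−0.07702·35) = 13.501 mg/L
Dose 3 (355 mg at t=14 h): 355·exp(−0.07702·28) = 41.086 mg/L
Dose 4 (460 mg at t=21 h): 460·exp(−0.07702·21) = 91.276 mg/L
Dose 5 (225 mg at t=28 h): 225·exp(−0.07702·14) = 76.544 mg/L
Dose 6 (245 mg at t=35 h): 245·exp(−0.07702·7) = 142.900 mg/L
C(42) = 13.584 + 13.501 + 41.086 + 91.276 + 76.544 + 142.900 = 378.890 mg/L

378.890 mg/L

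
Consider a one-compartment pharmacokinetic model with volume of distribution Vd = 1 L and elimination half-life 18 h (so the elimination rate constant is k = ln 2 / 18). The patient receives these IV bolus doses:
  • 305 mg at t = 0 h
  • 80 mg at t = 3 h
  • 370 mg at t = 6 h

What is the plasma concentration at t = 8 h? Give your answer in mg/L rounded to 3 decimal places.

632.697 mg/L

k = ln 2 / 18 = 0.03851 per h
Dose 1 (305 mg at t=0 h): 305·exp(−0.03851·8) = 224.135 mg/L
Dose 2 (80 mg at t=3 h): 80·exp(−0.03851·5) = 65.989 mg/L
Dose 3 (370 mg at t=6 h): 370·exp(−0.03851·2) = 342.574 mg/L
C(8) = 224.135 + 65.989 + 342.574 = 632.697 mg/L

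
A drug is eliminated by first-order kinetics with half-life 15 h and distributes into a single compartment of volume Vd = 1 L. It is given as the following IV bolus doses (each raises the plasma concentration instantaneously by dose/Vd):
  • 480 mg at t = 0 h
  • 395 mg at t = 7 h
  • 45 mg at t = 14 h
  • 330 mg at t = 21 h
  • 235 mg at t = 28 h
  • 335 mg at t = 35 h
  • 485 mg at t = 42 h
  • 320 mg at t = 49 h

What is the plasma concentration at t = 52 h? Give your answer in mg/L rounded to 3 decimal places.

993.682 mg/L

k = ln 2 / 15 = 0.04621 per h
Dose 1 (480 mg at t=0 h): 480·exp(−0.04621·52) = 43.418 mg/L
Dose 2 (395 mg at t=7 h): 395·exp(−0.04621·45) = 49.375 mg/L
Dose 3 (45 mg at t=14 h): 45·exp(−0.04621·38) = 7.773 mg/L
Dose 4 (330 mg at t=21 h): 330·exp(−0.04621·31) = 78.774 mg/L
Dose 5 (235 mg at t=28 h): 235·exp(−0.04621·24) = 77.521 mg/L
Dose 6 (335 mg at t=35 h): 335·exp(−0.04621·17) = 152.714 mg/L
Dose 7 (485 mg at t=42 h): 485·exp(−0.04621·10) = 305.531 mg/L
Dose 8 (320 mg at t=49 h): 320·exp(−0.04621·3) = 278.576 mg/L
C(52) = 43.418 + 49.375 + 7.773 + 78.774 + 77.521 + 152.714 + 305.531 + 278.576 = 993.682 mg/L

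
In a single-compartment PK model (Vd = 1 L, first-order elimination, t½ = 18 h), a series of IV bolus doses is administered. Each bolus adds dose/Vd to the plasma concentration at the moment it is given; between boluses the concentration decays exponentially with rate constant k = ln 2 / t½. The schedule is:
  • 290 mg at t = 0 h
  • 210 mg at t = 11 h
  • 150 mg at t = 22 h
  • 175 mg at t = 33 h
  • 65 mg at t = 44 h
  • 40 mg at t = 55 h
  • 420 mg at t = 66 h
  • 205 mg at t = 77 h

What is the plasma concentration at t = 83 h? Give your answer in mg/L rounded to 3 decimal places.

473.867 mg/L

k = ln 2 / 18 = 0.03851 per h
Dose 1 (290 mg at t=0 h): 290·exp(−0.03851·83) = 11.866 mg/L
Dose 2 (210 mg at t=11 h): 210·exp(−0.03851·72) = 13.125 mg/L
Dose 3 (150 mg at t=22 h): 150·exp(−0.03851·61) = 14.320 mg/L
Dose 4 (175 mg at t=33 h): 175·exp(−0.03851·50) = 25.518 mg/L
Dose 5 (65 mg at t=44 h): 65·exp(−0.03851·39) = 14.477 mg/L
Dose 6 (40 mg at t=55 h): 40·exp(−0.03851·28) = 13.608 mg/L
Dose 7 (420 mg at t=66 h): 420·exp(−0.03851·17) = 218.244 mg/L
Dose 8 (205 mg at t=77 h): 205·exp(−0.03851·6) = 162.709 mg/L
C(83) = 11.866 + 13.125 + 14.320 + 25.518 + 14.477 + 13.608 + 218.244 + 162.709 = 473.867 mg/L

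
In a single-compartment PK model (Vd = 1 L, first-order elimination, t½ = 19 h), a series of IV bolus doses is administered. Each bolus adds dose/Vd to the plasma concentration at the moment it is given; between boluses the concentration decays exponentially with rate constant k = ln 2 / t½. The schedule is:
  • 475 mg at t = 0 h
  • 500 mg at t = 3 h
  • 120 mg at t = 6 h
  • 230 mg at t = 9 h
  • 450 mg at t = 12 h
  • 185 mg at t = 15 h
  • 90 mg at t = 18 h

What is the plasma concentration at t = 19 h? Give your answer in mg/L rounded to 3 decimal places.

1346.031 mg/L

k = ln 2 / 19 = 0.03648 per h
Dose 1 (475 mg at t=0 h): 475·exp(−0.03648·19) = 237.500 mg/L
Dose 2 (500 mg at t=3 h): 500·exp(−0.03648·16) = 278.914 mg/L
Dose 3 (120 mg at t=6 h): 120·exp(−0.03648·13) = 74.682 mg/L
Dose 4 (230 mg at t=9 h): 230·exp(−0.03648·10) = 159.695 mg/L
Dose 5 (450 mg at t=12 h): 450·exp(−0.03648·7) = 348.583 mg/L
Dose 6 (185 mg at t=15 h): 185·exp(−0.03648·4) = 159.881 mg/L
Dose 7 (90 mg at t=18 h): 90·exp(−0.03648·1) = 86.776 mg/L
C(19) = 237.500 + 278.914 + 74.682 + 159.695 + 348.583 + 159.881 + 86.776 = 1346.031 mg/L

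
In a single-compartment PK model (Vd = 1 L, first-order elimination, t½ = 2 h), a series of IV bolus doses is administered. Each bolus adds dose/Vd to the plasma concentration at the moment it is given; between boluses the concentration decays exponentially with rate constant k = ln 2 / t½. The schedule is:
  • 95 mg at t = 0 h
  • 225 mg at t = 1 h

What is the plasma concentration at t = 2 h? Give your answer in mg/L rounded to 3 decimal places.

206.599 mg/L

k = ln 2 / 2 = 0.34657 per h
Dose 1 (95 mg at t=0 h): 95·exp(−0.34657·2) = 47.500 mg/L
Dose 2 (225 mg at t=1 h): 225·exp(−0.34657·1) = 159.099 mg/L
C(2) = 47.500 + 159.099 = 206.599 mg/L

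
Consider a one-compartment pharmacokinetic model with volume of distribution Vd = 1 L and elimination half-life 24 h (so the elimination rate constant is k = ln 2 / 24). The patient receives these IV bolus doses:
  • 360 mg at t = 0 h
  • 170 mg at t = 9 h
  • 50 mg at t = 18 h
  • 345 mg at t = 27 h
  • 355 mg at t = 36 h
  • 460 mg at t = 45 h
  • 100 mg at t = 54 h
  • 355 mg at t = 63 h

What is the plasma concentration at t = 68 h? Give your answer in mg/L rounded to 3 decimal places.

k = ln 2 / 24 = 0.02888 per h
Dose 1 (360 mg at t=0 h): 360·exp(−0.02888·68) = 50.511 mg/L
Dose 2 (170 mg at t=9 h): 170·exp(−0.02888·59) = 30.933 mg/L
Dose 3 (50 mg at t=18 h): 50·exp(−0.02888·50) = 11.798 mg/L
Dose 4 (345 mg at t=27 h): 345·exp(−0.02888·41) = 105.575 mg/L
Dose 5 (355 mg at t=36 h): 355·exp(−0.02888·32) = 140.882 mg/L
Dose 6 (460 mg at t=45 h): 460·exp(−0.02888·23) = 236.740 mg/L
Dose 7 (100 mg at t=54 h): 100·exp(−0.02888·14) = 66.742 mg/L
Dose 8 (355 mg at t=63 h): 355·exp(−0.02888·5) = 307.265 mg/L
C(68) = 50.511 + 30.933 + 11.798 + 105.575 + 140.882 + 236.740 + 66.742 + 307.265 = 950.445 mg/L

950.445 mg/L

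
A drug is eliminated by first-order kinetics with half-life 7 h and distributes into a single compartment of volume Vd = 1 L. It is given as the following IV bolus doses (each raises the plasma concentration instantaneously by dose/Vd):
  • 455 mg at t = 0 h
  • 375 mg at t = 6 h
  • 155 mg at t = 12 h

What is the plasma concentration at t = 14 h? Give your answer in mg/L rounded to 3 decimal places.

410.725 mg/L

k = ln 2 / 7 = 0.09902 per h
Dose 1 (455 mg at t=0 h): 455·exp(−0.09902·14) = 113.750 mg/L
Dose 2 (375 mg at t=6 h): 375·exp(−0.09902·8) = 169.823 mg/L
Dose 3 (155 mg at t=12 h): 155·exp(−0.09902·2) = 127.152 mg/L
C(14) = 113.750 + 169.823 + 127.152 = 410.725 mg/L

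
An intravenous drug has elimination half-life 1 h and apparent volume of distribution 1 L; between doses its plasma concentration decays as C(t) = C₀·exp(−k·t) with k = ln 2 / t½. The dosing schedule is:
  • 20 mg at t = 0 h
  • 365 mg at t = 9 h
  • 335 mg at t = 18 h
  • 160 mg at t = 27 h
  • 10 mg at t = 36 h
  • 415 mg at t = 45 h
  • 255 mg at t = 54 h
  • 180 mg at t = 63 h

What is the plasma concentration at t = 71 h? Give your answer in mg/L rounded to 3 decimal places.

0.705 mg/L

k = ln 2 / 1 = 0.69315 per h
Dose 1 (20 mg at t=0 h): 20·exp(−0.69315·71) = 0.000 mg/L
Dose 2 (365 mg at t=9 h): 365·exp(−0.69315·62) = 0.000 mg/L
Dose 3 (335 mg at t=18 h): 335·exp(−0.69315·53) = 0.000 mg/L
Dose 4 (160 mg at t=27 h): 160·exp(−0.69315·44) = 0.000 mg/L
Dose 5 (10 mg at t=36 h): 10·exp(−0.69315·35) = 0.000 mg/L
Dose 6 (415 mg at t=45 h): 415·exp(−0.69315·26) = 0.000 mg/L
Dose 7 (255 mg at t=54 h): 255·exp(−0.69315·17) = 0.002 mg/L
Dose 8 (180 mg at t=63 h): 180·exp(−0.69315·8) = 0.703 mg/L
C(71) = 0.000 + 0.000 + 0.000 + 0.000 + 0.000 + 0.000 + 0.002 + 0.703 = 0.705 mg/L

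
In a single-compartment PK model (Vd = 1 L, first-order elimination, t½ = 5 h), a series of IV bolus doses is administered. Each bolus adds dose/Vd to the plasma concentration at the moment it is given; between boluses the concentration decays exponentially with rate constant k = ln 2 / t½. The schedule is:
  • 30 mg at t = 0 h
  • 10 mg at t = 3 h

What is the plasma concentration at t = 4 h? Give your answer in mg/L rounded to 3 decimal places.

k = ln 2 / 5 = 0.13863 per h
Dose 1 (30 mg at t=0 h): 30·exp(−0.13863·4) = 17.230 mg/L
Dose 2 (10 mg at t=3 h): 10·exp(−0.13863·1) = 8.706 mg/L
C(4) = 17.230 + 8.706 = 25.936 mg/L

25.936 mg/L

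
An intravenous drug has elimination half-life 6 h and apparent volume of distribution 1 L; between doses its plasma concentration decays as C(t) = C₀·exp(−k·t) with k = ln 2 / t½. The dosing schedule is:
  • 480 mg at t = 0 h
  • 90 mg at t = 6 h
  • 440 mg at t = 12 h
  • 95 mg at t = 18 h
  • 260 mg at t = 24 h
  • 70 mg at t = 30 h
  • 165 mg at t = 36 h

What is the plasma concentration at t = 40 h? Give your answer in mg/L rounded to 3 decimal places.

198.241 mg/L

k = ln 2 / 6 = 0.11552 per h
Dose 1 (480 mg at t=0 h): 480·exp(−0.11552·40) = 4.725 mg/L
Dose 2 (90 mg at t=6 h): 90·exp(−0.11552·34) = 1.772 mg/L
Dose 3 (440 mg at t=12 h): 440·exp(−0.11552·28) = 17.324 mg/L
Dose 4 (95 mg at t=18 h): 95·exp(−0.11552·22) = 7.481 mg/L
Dose 5 (260 mg at t=24 h): 260·exp(−0.11552·16) = 40.947 mg/L
Dose 6 (70 mg at t=30 h): 70·exp(−0.11552·10) = 22.049 mg/L
Dose 7 (165 mg at t=36 h): 165·exp(−0.11552·4) = 103.943 mg/L
C(40) = 4.725 + 1.772 + 17.324 + 7.481 + 40.947 + 22.049 + 103.943 = 198.241 mg/L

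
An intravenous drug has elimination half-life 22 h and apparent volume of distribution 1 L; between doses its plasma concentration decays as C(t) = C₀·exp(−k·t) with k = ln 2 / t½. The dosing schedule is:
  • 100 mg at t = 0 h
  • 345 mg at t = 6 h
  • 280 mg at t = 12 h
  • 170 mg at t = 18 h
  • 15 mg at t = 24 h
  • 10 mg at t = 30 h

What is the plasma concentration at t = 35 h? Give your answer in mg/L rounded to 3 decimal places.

k = ln 2 / 22 = 0.03151 per h
Dose 1 (100 mg at t=0 h): 100·exp(−0.03151·35) = 33.196 mg/L
Dose 2 (345 mg at t=6 h): 345·exp(−0.03151·29) = 138.359 mg/L
Dose 3 (280 mg at t=12 h): 280·exp(−0.03151·23) = 135.658 mg/L
Dose 4 (170 mg at t=18 h): 170·exp(−0.03151·17) = 99.503 mg/L
Dose 5 (15 mg at t=24 h): 15·exp(−0.03151·11) = 10.607 mg/L
Dose 6 (10 mg at t=30 h): 10·exp(−0.03151·5) = 8.542 mg/L
C(35) = 33.196 + 138.359 + 135.658 + 99.503 + 10.607 + 8.542 = 425.865 mg/L

425.865 mg/L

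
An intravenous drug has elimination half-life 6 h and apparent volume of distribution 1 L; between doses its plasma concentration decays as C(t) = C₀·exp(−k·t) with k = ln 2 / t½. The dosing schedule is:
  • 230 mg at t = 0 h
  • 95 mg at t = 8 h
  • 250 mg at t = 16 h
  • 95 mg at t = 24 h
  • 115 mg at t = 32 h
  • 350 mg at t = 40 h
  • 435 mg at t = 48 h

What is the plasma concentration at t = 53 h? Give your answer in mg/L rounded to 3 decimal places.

k = ln 2 / 6 = 0.11552 per h
Dose 1 (230 mg at t=0 h): 230·exp(−0.11552·53) = 0.504 mg/L
Dose 2 (95 mg at t=8 h): 95·exp(−0.11552·45) = 0.525 mg/L
Dose 3 (250 mg at t=16 h): 250·exp(−0.11552·37) = 3.480 mg/L
Dose 4 (95 mg at t=24 h): 95·exp(−0.11552·29) = 3.332 mg/L
Dose 5 (115 mg at t=32 h): 115·exp(−0.11552·21) = 10.165 mg/L
Dose 6 (350 mg at t=40 h): 350·exp(−0.11552·13) = 77.954 mg/L
Dose 7 (435 mg at t=48 h): 435·exp(−0.11552·5) = 244.135 mg/L
C(53) = 0.504 + 0.525 + 3.480 + 3.332 + 10.165 + 77.954 + 244.135 = 340.095 mg/L

340.095 mg/L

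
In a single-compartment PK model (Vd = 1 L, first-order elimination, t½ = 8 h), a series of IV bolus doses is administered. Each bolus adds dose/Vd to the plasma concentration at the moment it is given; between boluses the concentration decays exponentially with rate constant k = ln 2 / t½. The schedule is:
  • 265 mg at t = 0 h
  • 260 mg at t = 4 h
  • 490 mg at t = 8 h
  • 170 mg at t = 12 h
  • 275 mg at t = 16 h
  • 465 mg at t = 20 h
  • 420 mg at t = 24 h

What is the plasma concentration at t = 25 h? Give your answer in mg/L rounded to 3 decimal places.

k = ln 2 / 8 = 0.08664 per h
Dose 1 (265 mg at t=0 h): 265·exp(−0.08664·25) = 30.376 mg/L
Dose 2 (260 mg at t=4 h): 260·exp(−0.08664·21) = 42.147 mg/L
Dose 3 (490 mg at t=8 h): 490·exp(−0.08664·17) = 112.333 mg/L
Dose 4 (170 mg at t=12 h): 170·exp(−0.08664·13) = 55.116 mg/L
Dose 5 (275 mg at t=16 h): 275·exp(−0.08664·9) = 126.088 mg/L
Dose 6 (465 mg at t=20 h): 465·exp(−0.08664·5) = 301.515 mg/L
Dose 7 (420 mg at t=24 h): 420·exp(−0.08664·1) = 385.142 mg/L
C(25) = 30.376 + 42.147 + 112.333 + 55.116 + 126.088 + 301.515 + 385.142 = 1052.717 mg/L

1052.717 mg/L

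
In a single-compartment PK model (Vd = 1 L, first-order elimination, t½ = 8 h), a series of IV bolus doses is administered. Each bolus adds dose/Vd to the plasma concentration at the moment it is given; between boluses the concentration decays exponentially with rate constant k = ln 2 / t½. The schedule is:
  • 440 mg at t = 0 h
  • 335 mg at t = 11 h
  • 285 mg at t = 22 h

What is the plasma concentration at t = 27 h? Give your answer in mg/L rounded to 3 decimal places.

310.960 mg/L

k = ln 2 / 8 = 0.08664 per h
Dose 1 (440 mg at t=0 h): 440·exp(−0.08664·27) = 42.411 mg/L
Dose 2 (335 mg at t=11 h): 335·exp(−0.08664·16) = 83.750 mg/L
Dose 3 (285 mg at t=22 h): 285·exp(−0.08664·5) = 184.800 mg/L
C(27) = 42.411 + 83.750 + 184.800 = 310.960 mg/L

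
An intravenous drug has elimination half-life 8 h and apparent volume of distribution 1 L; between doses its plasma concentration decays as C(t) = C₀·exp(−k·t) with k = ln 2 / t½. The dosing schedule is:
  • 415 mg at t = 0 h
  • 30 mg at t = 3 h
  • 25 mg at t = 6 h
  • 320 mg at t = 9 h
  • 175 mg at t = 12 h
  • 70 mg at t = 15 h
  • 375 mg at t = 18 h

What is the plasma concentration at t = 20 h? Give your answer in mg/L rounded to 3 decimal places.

k = ln 2 / 8 = 0.08664 per h
Dose 1 (415 mg at t=0 h): 415·exp(−0.08664·20) = 73.362 mg/L
Dose 2 (30 mg at t=3 h): 30·exp(−0.08664·17) = 6.878 mg/L
Dose 3 (25 mg at t=6 h): 25·exp(−0.08664·14) = 7.433 mg/L
Dose 4 (320 mg at t=9 h): 320·exp(−0.08664·11) = 123.377 mg/L
Dose 5 (175 mg at t=12 h): 175·exp(−0.08664·8) = 87.500 mg/L
Dose 6 (70 mg at t=15 h): 70·exp(−0.08664·5) = 45.389 mg/L
Dose 7 (375 mg at t=18 h): 375·exp(−0.08664·2) = 315.336 mg/L
C(20) = 73.362 + 6.878 + 7.433 + 123.377 + 87.500 + 45.389 + 315.336 = 659.275 mg/L

659.275 mg/L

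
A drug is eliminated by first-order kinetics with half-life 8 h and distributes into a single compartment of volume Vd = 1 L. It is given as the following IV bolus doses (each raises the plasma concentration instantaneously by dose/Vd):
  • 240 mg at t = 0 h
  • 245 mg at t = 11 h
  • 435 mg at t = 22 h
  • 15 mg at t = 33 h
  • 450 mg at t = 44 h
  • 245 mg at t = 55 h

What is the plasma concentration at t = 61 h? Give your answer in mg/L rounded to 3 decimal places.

269.426 mg/L

k = ln 2 / 8 = 0.08664 per h
Dose 1 (240 mg at t=0 h): 240·exp(−0.08664·61) = 1.216 mg/L
Dose 2 (245 mg at t=11 h): 245·exp(−0.08664·50) = 3.219 mg/L
Dose 3 (435 mg at t=22 h): 435·exp(−0.08664·39) = 14.824 mg/L
Dose 4 (15 mg at t=33 h): 15·exp(−0.08664·28) = 1.326 mg/L
Dose 5 (450 mg at t=44 h): 450·exp(−0.08664·17) = 103.163 mg/L
Dose 6 (245 mg at t=55 h): 245·exp(−0.08664·6) = 145.678 mg/L
C(61) = 1.216 + 3.219 + 14.824 + 1.326 + 103.163 + 145.678 = 269.426 mg/L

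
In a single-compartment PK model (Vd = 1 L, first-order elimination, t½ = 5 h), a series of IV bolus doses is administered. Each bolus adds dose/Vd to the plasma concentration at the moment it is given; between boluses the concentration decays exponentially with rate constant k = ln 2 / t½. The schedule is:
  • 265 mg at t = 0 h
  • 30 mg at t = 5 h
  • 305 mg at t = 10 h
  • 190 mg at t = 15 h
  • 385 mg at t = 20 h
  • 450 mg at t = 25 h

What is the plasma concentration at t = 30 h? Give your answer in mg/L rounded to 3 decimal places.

369.141 mg/L

k = ln 2 / 5 = 0.13863 per h
Dose 1 (265 mg at t=0 h): 265·exp(−0.13863·30) = 4.141 mg/L
Dose 2 (30 mg at t=5 h): 30·exp(−0.13863·25) = 0.938 mg/L
Dose 3 (305 mg at t=10 h): 305·exp(−0.13863·20) = 19.062 mg/L
Dose 4 (190 mg at t=15 h): 190·exp(−0.13863·15) = 23.750 mg/L
Dose 5 (385 mg at t=20 h): 385·exp(−0.13863·10) = 96.250 mg/L
Dose 6 (450 mg at t=25 h): 450·exp(−0.13863·5) = 225.000 mg/L
C(30) = 4.141 + 0.938 + 19.062 + 23.750 + 96.250 + 225.000 = 369.141 mg/L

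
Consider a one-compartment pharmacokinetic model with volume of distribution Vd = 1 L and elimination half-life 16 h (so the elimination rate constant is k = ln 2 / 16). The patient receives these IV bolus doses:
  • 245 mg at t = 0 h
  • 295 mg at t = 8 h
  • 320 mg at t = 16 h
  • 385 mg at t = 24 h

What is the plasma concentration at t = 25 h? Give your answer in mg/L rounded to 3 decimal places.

k = ln 2 / 16 = 0.04332 per h
Dose 1 (245 mg at t=0 h): 245·exp(−0.04332·25) = 82.948 mg/L
Dose 2 (295 mg at t=8 h): 295·exp(−0.04332·17) = 141.246 mg/L
Dose 3 (320 mg at t=16 h): 320·exp(−0.04332·9) = 216.681 mg/L
Dose 4 (385 mg at t=24 h): 385·exp(−0.04332·1) = 368.677 mg/L
C(25) = 82.948 + 141.246 + 216.681 + 368.677 = 809.553 mg/L

809.553 mg/L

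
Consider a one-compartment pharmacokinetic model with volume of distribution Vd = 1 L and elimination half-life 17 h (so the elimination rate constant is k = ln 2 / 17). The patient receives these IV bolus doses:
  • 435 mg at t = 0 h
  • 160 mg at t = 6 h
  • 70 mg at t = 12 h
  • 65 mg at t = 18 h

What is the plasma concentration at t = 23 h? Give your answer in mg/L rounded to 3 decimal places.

348.012 mg/L

k = ln 2 / 17 = 0.04077 per h
Dose 1 (435 mg at t=0 h): 435·exp(−0.04077·23) = 170.300 mg/L
Dose 2 (160 mg at t=6 h): 160·exp(−0.04077·17) = 80.000 mg/L
Dose 3 (70 mg at t=12 h): 70·exp(−0.04077·11) = 44.701 mg/L
Dose 4 (65 mg at t=18 h): 65·exp(−0.04077·5) = 53.012 mg/L
C(23) = 170.300 + 80.000 + 44.701 + 53.012 = 348.012 mg/L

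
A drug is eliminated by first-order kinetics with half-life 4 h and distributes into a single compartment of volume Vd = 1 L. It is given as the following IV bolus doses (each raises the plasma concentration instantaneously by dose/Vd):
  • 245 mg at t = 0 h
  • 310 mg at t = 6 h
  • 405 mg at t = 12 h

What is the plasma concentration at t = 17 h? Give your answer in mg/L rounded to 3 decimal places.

k = ln 2 / 4 = 0.17329 per h
Dose 1 (245 mg at t=0 h): 245·exp(−0.17329·17) = 12.876 mg/L
Dose 2 (310 mg at t=6 h): 310·exp(−0.17329·11) = 46.082 mg/L
Dose 3 (405 mg at t=12 h): 405·exp(−0.17329·5) = 170.282 mg/L
C(17) = 12.876 + 46.082 + 170.282 = 229.240 mg/L

229.240 mg/L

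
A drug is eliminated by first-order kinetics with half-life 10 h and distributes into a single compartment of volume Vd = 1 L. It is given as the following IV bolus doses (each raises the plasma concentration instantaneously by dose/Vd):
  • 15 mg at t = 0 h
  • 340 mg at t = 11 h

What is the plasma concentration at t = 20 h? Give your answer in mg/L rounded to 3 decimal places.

k = ln 2 / 10 = 0.06931 per h
Dose 1 (15 mg at t=0 h): 15·exp(−0.06931·20) = 3.750 mg/L
Dose 2 (340 mg at t=11 h): 340·exp(−0.06931·9) = 182.201 mg/L
C(20) = 3.750 + 182.201 = 185.951 mg/L

185.951 mg/L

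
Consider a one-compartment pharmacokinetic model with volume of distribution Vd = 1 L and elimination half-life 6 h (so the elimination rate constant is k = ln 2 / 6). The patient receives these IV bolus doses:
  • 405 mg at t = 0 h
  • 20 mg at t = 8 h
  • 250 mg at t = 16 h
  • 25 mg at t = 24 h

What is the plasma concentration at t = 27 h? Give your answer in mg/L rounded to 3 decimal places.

k = ln 2 / 6 = 0.11552 per h
Dose 1 (405 mg at t=0 h): 405·exp(−0.11552·27) = 17.899 mg/L
Dose 2 (20 mg at t=8 h): 20·exp(−0.11552·19) = 2.227 mg/L
Dose 3 (250 mg at t=16 h): 250·exp(−0.11552·11) = 70.154 mg/L
Dose 4 (25 mg at t=24 h): 25·exp(−0.11552·3) = 17.678 mg/L
C(27) = 17.899 + 2.227 + 70.154 + 17.678 = 107.957 mg/L

107.957 mg/L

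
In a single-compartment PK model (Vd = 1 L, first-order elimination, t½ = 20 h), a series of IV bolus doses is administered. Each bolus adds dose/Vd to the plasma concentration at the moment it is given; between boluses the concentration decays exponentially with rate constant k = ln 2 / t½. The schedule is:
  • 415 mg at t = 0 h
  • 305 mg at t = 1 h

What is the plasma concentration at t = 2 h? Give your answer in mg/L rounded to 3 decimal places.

k = ln 2 / 20 = 0.03466 per h
Dose 1 (415 mg at t=0 h): 415·exp(−0.03466·2) = 387.209 mg/L
Dose 2 (305 mg at t=1 h): 305·exp(−0.03466·1) = 294.611 mg/L
C(2) = 387.209 + 294.611 = 681.819 mg/L

681.819 mg/L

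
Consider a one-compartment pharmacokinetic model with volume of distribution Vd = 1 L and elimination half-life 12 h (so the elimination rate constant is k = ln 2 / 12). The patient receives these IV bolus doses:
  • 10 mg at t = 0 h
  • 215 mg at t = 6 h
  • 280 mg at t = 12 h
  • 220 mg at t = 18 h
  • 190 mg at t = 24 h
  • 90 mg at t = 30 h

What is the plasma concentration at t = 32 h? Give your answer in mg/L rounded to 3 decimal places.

k = ln 2 / 12 = 0.05776 per h
Dose 1 (10 mg at t=0 h): 10·exp(−0.05776·32) = 1.575 mg/L
Dose 2 (215 mg at t=6 h): 215·exp(−0.05776·26) = 47.886 mg/L
Dose 3 (280 mg at t=12 h): 280·exp(−0.05776·20) = 88.194 mg/L
Dose 4 (220 mg at t=18 h): 220·exp(−0.05776·14) = 97.999 mg/L
Dose 5 (190 mg at t=24 h): 190·exp(−0.05776·8) = 119.692 mg/L
Dose 6 (90 mg at t=30 h): 90·exp(−0.05776·2) = 80.181 mg/L
C(32) = 1.575 + 47.886 + 88.194 + 97.999 + 119.692 + 80.181 = 435.527 mg/L

435.527 mg/L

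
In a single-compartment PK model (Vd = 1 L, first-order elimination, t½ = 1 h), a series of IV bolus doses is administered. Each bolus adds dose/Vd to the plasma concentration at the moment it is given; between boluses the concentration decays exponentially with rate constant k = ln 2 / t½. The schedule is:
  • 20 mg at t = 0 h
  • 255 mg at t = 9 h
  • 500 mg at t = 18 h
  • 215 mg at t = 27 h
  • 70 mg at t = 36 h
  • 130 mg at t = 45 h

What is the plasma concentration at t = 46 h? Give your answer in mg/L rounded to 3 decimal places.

k = ln 2 / 1 = 0.69315 per h
Dose 1 (20 mg at t=0 h): 20·exp(−0.69315·46) = 0.000 mg/L
Dose 2 (255 mg at t=9 h): 255·exp(−0.69315·37) = 0.000 mg/L
Dose 3 (500 mg at t=18 h): 500·exp(−0.69315·28) = 0.000 mg/L
Dose 4 (215 mg at t=27 h): 215·exp(−0.69315·19) = 0.000 mg/L
Dose 5 (70 mg at t=36 h): 70·exp(−0.69315·10) = 0.068 mg/L
Dose 6 (130 mg at t=45 h): 130·exp(−0.69315·1) = 65.000 mg/L
C(46) = 0.000 + 0.000 + 0.000 + 0.000 + 0.068 + 65.000 = 65.069 mg/L

65.069 mg/L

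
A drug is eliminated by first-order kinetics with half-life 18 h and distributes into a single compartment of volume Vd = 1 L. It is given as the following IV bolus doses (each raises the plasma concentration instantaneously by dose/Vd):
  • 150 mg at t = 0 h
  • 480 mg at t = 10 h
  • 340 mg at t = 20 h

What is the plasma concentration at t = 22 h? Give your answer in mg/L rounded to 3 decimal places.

681.472 mg/L

k = ln 2 / 18 = 0.03851 per h
Dose 1 (150 mg at t=0 h): 150·exp(−0.03851·22) = 64.293 mg/L
Dose 2 (480 mg at t=10 h): 480·exp(−0.03851·12) = 302.381 mg/L
Dose 3 (340 mg at t=20 h): 340·exp(−0.03851·2) = 314.797 mg/L
C(22) = 64.293 + 302.381 + 314.797 = 681.472 mg/L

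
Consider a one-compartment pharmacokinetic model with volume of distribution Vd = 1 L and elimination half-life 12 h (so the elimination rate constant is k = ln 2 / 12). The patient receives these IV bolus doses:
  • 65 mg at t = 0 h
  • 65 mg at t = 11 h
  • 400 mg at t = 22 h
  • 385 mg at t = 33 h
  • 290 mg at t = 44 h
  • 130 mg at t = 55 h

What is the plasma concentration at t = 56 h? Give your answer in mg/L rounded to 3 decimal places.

433.190 mg/L

k = ln 2 / 12 = 0.05776 per h
Dose 1 (65 mg at t=0 h): 65·exp(−0.05776·56) = 2.559 mg/L
Dose 2 (65 mg at t=11 h): 65·exp(−0.05776·45) = 4.831 mg/L
Dose 3 (400 mg at t=22 h): 400·exp(−0.05776·34) = 56.123 mg/L
Dose 4 (385 mg at t=33 h): 385·exp(−0.05776·23) = 101.973 mg/L
Dose 5 (290 mg at t=44 h): 290·exp(−0.05776·12) = 145.000 mg/L
Dose 6 (130 mg at t=55 h): 130·exp(−0.05776·1) = 122.704 mg/L
C(56) = 2.559 + 4.831 + 56.123 + 101.973 + 145.000 + 122.704 = 433.190 mg/L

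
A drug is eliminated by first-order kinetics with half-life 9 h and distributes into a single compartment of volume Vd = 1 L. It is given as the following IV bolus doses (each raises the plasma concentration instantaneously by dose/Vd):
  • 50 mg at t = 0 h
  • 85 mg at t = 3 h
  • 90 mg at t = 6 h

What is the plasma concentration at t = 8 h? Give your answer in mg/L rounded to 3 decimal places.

k = ln 2 / 9 = 0.07702 per h
Dose 1 (50 mg at t=0 h): 50·exp(−0.07702·8) = 27.001 mg/L
Dose 2 (85 mg at t=3 h): 85·exp(−0.07702·5) = 57.834 mg/L
Dose 3 (90 mg at t=6 h): 90·exp(−0.07702·2) = 77.152 mg/L
C(8) = 27.001 + 57.834 + 77.152 = 161.987 mg/L

161.987 mg/L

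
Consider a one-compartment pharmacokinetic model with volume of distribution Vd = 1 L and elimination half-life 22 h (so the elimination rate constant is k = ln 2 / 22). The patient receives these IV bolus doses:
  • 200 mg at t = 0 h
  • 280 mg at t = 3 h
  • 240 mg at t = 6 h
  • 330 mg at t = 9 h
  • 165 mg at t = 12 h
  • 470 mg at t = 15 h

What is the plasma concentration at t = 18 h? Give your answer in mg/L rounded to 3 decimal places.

1265.132 mg/L

k = ln 2 / 22 = 0.03151 per h
Dose 1 (200 mg at t=0 h): 200·exp(−0.03151·18) = 113.431 mg/L
Dose 2 (280 mg at t=3 h): 280·exp(−0.03151·15) = 174.546 mg/L
Dose 3 (240 mg at t=6 h): 240·exp(−0.03151·12) = 164.442 mg/L
Dose 4 (330 mg at t=9 h): 330·exp(−0.03151·9) = 248.522 mg/L
Dose 5 (165 mg at t=12 h): 165·exp(−0.03151·6) = 136.579 mg/L
Dose 6 (470 mg at t=15 h): 470·exp(−0.03151·3) = 427.610 mg/L
C(18) = 113.431 + 174.546 + 164.442 + 248.522 + 136.579 + 427.610 = 1265.132 mg/L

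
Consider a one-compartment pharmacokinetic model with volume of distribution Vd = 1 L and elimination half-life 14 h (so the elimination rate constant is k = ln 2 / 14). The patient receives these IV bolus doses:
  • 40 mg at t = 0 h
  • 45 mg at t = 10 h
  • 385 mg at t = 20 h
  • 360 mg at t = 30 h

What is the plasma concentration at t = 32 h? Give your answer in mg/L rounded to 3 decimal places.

561.942 mg/L

k = ln 2 / 14 = 0.04951 per h
Dose 1 (40 mg at t=0 h): 40·exp(−0.04951·32) = 8.203 mg/L
Dose 2 (45 mg at t=10 h): 45·exp(−0.04951·22) = 15.141 mg/L
Dose 3 (385 mg at t=20 h): 385·exp(−0.04951·12) = 212.537 mg/L
Dose 4 (360 mg at t=30 h): 360·exp(−0.04951·2) = 326.061 mg/L
C(32) = 8.203 + 15.141 + 212.537 + 326.061 = 561.942 mg/L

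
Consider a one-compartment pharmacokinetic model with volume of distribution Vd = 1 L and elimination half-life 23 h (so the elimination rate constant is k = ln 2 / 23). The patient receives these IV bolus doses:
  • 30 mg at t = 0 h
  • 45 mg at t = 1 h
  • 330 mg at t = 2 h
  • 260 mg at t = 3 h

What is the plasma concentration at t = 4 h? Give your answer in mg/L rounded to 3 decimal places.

630.682 mg/L

k = ln 2 / 23 = 0.03014 per h
Dose 1 (30 mg at t=0 h): 30·exp(−0.03014·4) = 26.593 mg/L
Dose 2 (45 mg at t=1 h): 45·exp(−0.03014·3) = 41.110 mg/L
Dose 3 (330 mg at t=2 h): 330·exp(−0.03014·2) = 310.697 mg/L
Dose 4 (260 mg at t=3 h): 260·exp(−0.03014·1) = 252.281 mg/L
C(4) = 26.593 + 41.110 + 310.697 + 252.281 = 630.682 mg/L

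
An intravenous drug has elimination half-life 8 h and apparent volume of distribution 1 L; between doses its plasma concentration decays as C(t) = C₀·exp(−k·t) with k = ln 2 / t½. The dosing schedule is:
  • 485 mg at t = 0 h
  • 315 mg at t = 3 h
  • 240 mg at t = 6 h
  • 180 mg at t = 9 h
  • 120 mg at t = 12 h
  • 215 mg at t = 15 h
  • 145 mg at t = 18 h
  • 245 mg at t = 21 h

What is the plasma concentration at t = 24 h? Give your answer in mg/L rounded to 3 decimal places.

627.357 mg/L

k = ln 2 / 8 = 0.08664 per h
Dose 1 (485 mg at t=0 h): 485·exp(−0.08664·24) = 60.625 mg/L
Dose 2 (315 mg at t=3 h): 315·exp(−0.08664·21) = 51.063 mg/L
Dose 3 (240 mg at t=6 h): 240·exp(−0.08664·18) = 50.454 mg/L
Dose 4 (180 mg at t=9 h): 180·exp(−0.08664·15) = 49.073 mg/L
Dose 5 (120 mg at t=12 h): 120·exp(−0.08664·12) = 42.426 mg/L
Dose 6 (215 mg at t=15 h): 215·exp(−0.08664·9) = 98.578 mg/L
Dose 7 (145 mg at t=18 h): 145·exp(−0.08664·6) = 86.218 mg/L
Dose 8 (245 mg at t=21 h): 245·exp(−0.08664·3) = 188.921 mg/L
C(24) = 60.625 + 51.063 + 50.454 + 49.073 + 42.426 + 98.578 + 86.218 + 188.921 = 627.357 mg/L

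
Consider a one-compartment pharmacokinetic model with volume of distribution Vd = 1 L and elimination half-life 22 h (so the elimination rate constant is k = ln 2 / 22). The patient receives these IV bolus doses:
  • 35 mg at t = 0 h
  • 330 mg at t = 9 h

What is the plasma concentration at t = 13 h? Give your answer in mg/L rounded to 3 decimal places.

314.162 mg/L

k = ln 2 / 22 = 0.03151 per h
Dose 1 (35 mg at t=0 h): 35·exp(−0.03151·13) = 23.237 mg/L
Dose 2 (330 mg at t=9 h): 330·exp(−0.03151·4) = 290.925 mg/L
C(13) = 23.237 + 290.925 = 314.162 mg/L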